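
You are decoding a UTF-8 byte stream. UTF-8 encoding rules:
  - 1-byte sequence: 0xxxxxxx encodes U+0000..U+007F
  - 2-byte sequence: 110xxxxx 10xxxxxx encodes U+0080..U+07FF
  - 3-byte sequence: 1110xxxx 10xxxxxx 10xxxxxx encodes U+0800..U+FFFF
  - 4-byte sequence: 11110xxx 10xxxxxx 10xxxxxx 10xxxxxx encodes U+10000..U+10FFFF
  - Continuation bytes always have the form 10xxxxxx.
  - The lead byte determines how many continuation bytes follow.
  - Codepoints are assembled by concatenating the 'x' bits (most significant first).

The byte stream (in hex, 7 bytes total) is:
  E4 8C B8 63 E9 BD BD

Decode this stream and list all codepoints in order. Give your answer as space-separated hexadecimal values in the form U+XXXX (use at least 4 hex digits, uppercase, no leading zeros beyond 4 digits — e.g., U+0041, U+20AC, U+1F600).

Answer: U+4338 U+0063 U+9F7D

Derivation:
Byte[0]=E4: 3-byte lead, need 2 cont bytes. acc=0x4
Byte[1]=8C: continuation. acc=(acc<<6)|0x0C=0x10C
Byte[2]=B8: continuation. acc=(acc<<6)|0x38=0x4338
Completed: cp=U+4338 (starts at byte 0)
Byte[3]=63: 1-byte ASCII. cp=U+0063
Byte[4]=E9: 3-byte lead, need 2 cont bytes. acc=0x9
Byte[5]=BD: continuation. acc=(acc<<6)|0x3D=0x27D
Byte[6]=BD: continuation. acc=(acc<<6)|0x3D=0x9F7D
Completed: cp=U+9F7D (starts at byte 4)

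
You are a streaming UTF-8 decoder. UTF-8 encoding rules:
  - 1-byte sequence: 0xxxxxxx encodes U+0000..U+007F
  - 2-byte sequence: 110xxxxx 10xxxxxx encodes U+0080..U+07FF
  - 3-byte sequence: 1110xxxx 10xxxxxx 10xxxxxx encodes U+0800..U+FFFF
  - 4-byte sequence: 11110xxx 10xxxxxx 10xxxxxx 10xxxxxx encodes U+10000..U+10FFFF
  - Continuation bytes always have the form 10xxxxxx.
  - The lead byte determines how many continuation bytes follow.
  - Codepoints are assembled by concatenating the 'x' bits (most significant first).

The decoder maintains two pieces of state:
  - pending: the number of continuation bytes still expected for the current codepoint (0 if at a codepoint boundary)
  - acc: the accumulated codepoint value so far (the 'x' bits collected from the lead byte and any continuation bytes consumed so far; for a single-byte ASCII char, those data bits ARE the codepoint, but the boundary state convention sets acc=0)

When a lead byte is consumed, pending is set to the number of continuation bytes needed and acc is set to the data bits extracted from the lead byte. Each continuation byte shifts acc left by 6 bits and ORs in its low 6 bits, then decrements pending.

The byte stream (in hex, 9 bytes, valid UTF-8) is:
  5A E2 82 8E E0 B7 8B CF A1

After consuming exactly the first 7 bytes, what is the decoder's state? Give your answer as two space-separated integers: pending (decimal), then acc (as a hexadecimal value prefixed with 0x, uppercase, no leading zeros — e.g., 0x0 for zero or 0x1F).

Answer: 0 0xDCB

Derivation:
Byte[0]=5A: 1-byte. pending=0, acc=0x0
Byte[1]=E2: 3-byte lead. pending=2, acc=0x2
Byte[2]=82: continuation. acc=(acc<<6)|0x02=0x82, pending=1
Byte[3]=8E: continuation. acc=(acc<<6)|0x0E=0x208E, pending=0
Byte[4]=E0: 3-byte lead. pending=2, acc=0x0
Byte[5]=B7: continuation. acc=(acc<<6)|0x37=0x37, pending=1
Byte[6]=8B: continuation. acc=(acc<<6)|0x0B=0xDCB, pending=0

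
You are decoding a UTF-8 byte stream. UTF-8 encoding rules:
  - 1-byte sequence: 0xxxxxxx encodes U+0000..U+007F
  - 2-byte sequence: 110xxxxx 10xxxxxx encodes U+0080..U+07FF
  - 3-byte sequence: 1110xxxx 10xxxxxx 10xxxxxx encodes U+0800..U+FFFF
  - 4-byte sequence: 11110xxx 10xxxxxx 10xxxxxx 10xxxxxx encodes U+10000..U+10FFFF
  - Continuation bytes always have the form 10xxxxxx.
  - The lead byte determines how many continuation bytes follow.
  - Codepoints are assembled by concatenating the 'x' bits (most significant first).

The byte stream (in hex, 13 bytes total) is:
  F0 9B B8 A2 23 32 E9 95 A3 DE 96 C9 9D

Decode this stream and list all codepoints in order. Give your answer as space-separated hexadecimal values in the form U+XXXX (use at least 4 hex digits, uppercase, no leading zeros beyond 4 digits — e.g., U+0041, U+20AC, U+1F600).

Byte[0]=F0: 4-byte lead, need 3 cont bytes. acc=0x0
Byte[1]=9B: continuation. acc=(acc<<6)|0x1B=0x1B
Byte[2]=B8: continuation. acc=(acc<<6)|0x38=0x6F8
Byte[3]=A2: continuation. acc=(acc<<6)|0x22=0x1BE22
Completed: cp=U+1BE22 (starts at byte 0)
Byte[4]=23: 1-byte ASCII. cp=U+0023
Byte[5]=32: 1-byte ASCII. cp=U+0032
Byte[6]=E9: 3-byte lead, need 2 cont bytes. acc=0x9
Byte[7]=95: continuation. acc=(acc<<6)|0x15=0x255
Byte[8]=A3: continuation. acc=(acc<<6)|0x23=0x9563
Completed: cp=U+9563 (starts at byte 6)
Byte[9]=DE: 2-byte lead, need 1 cont bytes. acc=0x1E
Byte[10]=96: continuation. acc=(acc<<6)|0x16=0x796
Completed: cp=U+0796 (starts at byte 9)
Byte[11]=C9: 2-byte lead, need 1 cont bytes. acc=0x9
Byte[12]=9D: continuation. acc=(acc<<6)|0x1D=0x25D
Completed: cp=U+025D (starts at byte 11)

Answer: U+1BE22 U+0023 U+0032 U+9563 U+0796 U+025D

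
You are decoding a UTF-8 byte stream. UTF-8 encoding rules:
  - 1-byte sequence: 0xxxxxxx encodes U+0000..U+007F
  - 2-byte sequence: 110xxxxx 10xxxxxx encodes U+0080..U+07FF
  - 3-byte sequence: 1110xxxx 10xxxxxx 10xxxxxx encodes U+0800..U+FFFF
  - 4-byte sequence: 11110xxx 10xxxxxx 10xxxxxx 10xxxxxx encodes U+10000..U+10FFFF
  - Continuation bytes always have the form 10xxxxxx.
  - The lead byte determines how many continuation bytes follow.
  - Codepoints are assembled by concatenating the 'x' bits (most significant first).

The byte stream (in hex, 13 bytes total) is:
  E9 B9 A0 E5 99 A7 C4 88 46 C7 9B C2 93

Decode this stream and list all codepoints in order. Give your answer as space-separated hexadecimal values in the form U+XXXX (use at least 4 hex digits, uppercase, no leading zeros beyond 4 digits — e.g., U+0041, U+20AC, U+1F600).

Answer: U+9E60 U+5667 U+0108 U+0046 U+01DB U+0093

Derivation:
Byte[0]=E9: 3-byte lead, need 2 cont bytes. acc=0x9
Byte[1]=B9: continuation. acc=(acc<<6)|0x39=0x279
Byte[2]=A0: continuation. acc=(acc<<6)|0x20=0x9E60
Completed: cp=U+9E60 (starts at byte 0)
Byte[3]=E5: 3-byte lead, need 2 cont bytes. acc=0x5
Byte[4]=99: continuation. acc=(acc<<6)|0x19=0x159
Byte[5]=A7: continuation. acc=(acc<<6)|0x27=0x5667
Completed: cp=U+5667 (starts at byte 3)
Byte[6]=C4: 2-byte lead, need 1 cont bytes. acc=0x4
Byte[7]=88: continuation. acc=(acc<<6)|0x08=0x108
Completed: cp=U+0108 (starts at byte 6)
Byte[8]=46: 1-byte ASCII. cp=U+0046
Byte[9]=C7: 2-byte lead, need 1 cont bytes. acc=0x7
Byte[10]=9B: continuation. acc=(acc<<6)|0x1B=0x1DB
Completed: cp=U+01DB (starts at byte 9)
Byte[11]=C2: 2-byte lead, need 1 cont bytes. acc=0x2
Byte[12]=93: continuation. acc=(acc<<6)|0x13=0x93
Completed: cp=U+0093 (starts at byte 11)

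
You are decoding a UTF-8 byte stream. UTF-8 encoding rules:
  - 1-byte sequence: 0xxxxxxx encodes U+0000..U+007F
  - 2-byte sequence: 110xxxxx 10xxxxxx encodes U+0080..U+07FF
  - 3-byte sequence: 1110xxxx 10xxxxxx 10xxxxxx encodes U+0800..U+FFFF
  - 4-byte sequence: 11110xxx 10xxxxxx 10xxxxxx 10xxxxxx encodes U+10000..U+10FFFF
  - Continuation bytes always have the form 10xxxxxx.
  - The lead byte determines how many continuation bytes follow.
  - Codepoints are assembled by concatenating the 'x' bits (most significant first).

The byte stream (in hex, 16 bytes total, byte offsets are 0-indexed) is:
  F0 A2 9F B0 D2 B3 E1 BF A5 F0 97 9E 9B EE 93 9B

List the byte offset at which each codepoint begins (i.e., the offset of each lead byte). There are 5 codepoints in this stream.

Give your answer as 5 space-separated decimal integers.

Byte[0]=F0: 4-byte lead, need 3 cont bytes. acc=0x0
Byte[1]=A2: continuation. acc=(acc<<6)|0x22=0x22
Byte[2]=9F: continuation. acc=(acc<<6)|0x1F=0x89F
Byte[3]=B0: continuation. acc=(acc<<6)|0x30=0x227F0
Completed: cp=U+227F0 (starts at byte 0)
Byte[4]=D2: 2-byte lead, need 1 cont bytes. acc=0x12
Byte[5]=B3: continuation. acc=(acc<<6)|0x33=0x4B3
Completed: cp=U+04B3 (starts at byte 4)
Byte[6]=E1: 3-byte lead, need 2 cont bytes. acc=0x1
Byte[7]=BF: continuation. acc=(acc<<6)|0x3F=0x7F
Byte[8]=A5: continuation. acc=(acc<<6)|0x25=0x1FE5
Completed: cp=U+1FE5 (starts at byte 6)
Byte[9]=F0: 4-byte lead, need 3 cont bytes. acc=0x0
Byte[10]=97: continuation. acc=(acc<<6)|0x17=0x17
Byte[11]=9E: continuation. acc=(acc<<6)|0x1E=0x5DE
Byte[12]=9B: continuation. acc=(acc<<6)|0x1B=0x1779B
Completed: cp=U+1779B (starts at byte 9)
Byte[13]=EE: 3-byte lead, need 2 cont bytes. acc=0xE
Byte[14]=93: continuation. acc=(acc<<6)|0x13=0x393
Byte[15]=9B: continuation. acc=(acc<<6)|0x1B=0xE4DB
Completed: cp=U+E4DB (starts at byte 13)

Answer: 0 4 6 9 13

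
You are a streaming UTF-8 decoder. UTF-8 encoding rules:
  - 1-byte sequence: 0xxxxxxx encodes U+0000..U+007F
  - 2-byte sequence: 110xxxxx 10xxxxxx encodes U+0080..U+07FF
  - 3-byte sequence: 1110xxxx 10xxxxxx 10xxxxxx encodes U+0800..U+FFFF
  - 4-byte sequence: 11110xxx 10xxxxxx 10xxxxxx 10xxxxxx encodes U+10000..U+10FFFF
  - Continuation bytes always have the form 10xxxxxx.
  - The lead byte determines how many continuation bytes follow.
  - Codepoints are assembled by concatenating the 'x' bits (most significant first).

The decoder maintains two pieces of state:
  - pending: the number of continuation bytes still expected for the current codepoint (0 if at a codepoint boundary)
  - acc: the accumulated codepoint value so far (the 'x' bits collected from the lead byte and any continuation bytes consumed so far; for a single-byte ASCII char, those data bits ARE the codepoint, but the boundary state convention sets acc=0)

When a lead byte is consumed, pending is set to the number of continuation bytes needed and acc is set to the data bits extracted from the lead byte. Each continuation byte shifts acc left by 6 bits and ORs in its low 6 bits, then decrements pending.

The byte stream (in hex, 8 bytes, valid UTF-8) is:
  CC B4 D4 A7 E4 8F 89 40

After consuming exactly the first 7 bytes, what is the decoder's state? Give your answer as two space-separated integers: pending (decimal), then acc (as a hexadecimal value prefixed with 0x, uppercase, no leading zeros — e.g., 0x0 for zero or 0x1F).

Answer: 0 0x43C9

Derivation:
Byte[0]=CC: 2-byte lead. pending=1, acc=0xC
Byte[1]=B4: continuation. acc=(acc<<6)|0x34=0x334, pending=0
Byte[2]=D4: 2-byte lead. pending=1, acc=0x14
Byte[3]=A7: continuation. acc=(acc<<6)|0x27=0x527, pending=0
Byte[4]=E4: 3-byte lead. pending=2, acc=0x4
Byte[5]=8F: continuation. acc=(acc<<6)|0x0F=0x10F, pending=1
Byte[6]=89: continuation. acc=(acc<<6)|0x09=0x43C9, pending=0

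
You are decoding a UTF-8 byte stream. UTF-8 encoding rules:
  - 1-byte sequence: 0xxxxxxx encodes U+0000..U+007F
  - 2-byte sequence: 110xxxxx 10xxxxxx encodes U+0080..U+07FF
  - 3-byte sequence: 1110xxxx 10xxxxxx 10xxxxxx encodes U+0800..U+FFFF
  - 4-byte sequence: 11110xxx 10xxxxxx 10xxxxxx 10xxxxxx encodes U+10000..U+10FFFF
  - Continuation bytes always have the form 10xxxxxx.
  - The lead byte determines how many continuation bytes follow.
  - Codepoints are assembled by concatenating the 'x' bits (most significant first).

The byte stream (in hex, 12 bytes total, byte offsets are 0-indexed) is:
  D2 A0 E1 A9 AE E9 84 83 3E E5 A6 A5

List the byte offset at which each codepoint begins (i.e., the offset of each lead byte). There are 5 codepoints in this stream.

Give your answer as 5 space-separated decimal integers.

Answer: 0 2 5 8 9

Derivation:
Byte[0]=D2: 2-byte lead, need 1 cont bytes. acc=0x12
Byte[1]=A0: continuation. acc=(acc<<6)|0x20=0x4A0
Completed: cp=U+04A0 (starts at byte 0)
Byte[2]=E1: 3-byte lead, need 2 cont bytes. acc=0x1
Byte[3]=A9: continuation. acc=(acc<<6)|0x29=0x69
Byte[4]=AE: continuation. acc=(acc<<6)|0x2E=0x1A6E
Completed: cp=U+1A6E (starts at byte 2)
Byte[5]=E9: 3-byte lead, need 2 cont bytes. acc=0x9
Byte[6]=84: continuation. acc=(acc<<6)|0x04=0x244
Byte[7]=83: continuation. acc=(acc<<6)|0x03=0x9103
Completed: cp=U+9103 (starts at byte 5)
Byte[8]=3E: 1-byte ASCII. cp=U+003E
Byte[9]=E5: 3-byte lead, need 2 cont bytes. acc=0x5
Byte[10]=A6: continuation. acc=(acc<<6)|0x26=0x166
Byte[11]=A5: continuation. acc=(acc<<6)|0x25=0x59A5
Completed: cp=U+59A5 (starts at byte 9)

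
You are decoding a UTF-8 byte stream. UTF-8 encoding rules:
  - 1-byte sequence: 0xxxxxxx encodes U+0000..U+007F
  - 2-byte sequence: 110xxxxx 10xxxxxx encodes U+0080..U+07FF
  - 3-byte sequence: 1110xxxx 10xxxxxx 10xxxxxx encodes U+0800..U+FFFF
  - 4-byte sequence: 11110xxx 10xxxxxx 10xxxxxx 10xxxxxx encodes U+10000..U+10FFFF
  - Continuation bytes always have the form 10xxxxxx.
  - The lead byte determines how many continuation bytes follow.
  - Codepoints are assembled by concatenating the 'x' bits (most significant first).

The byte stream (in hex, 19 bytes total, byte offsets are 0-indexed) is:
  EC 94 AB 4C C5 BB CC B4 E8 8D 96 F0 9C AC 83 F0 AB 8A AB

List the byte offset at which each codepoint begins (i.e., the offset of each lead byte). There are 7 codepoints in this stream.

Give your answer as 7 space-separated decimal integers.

Byte[0]=EC: 3-byte lead, need 2 cont bytes. acc=0xC
Byte[1]=94: continuation. acc=(acc<<6)|0x14=0x314
Byte[2]=AB: continuation. acc=(acc<<6)|0x2B=0xC52B
Completed: cp=U+C52B (starts at byte 0)
Byte[3]=4C: 1-byte ASCII. cp=U+004C
Byte[4]=C5: 2-byte lead, need 1 cont bytes. acc=0x5
Byte[5]=BB: continuation. acc=(acc<<6)|0x3B=0x17B
Completed: cp=U+017B (starts at byte 4)
Byte[6]=CC: 2-byte lead, need 1 cont bytes. acc=0xC
Byte[7]=B4: continuation. acc=(acc<<6)|0x34=0x334
Completed: cp=U+0334 (starts at byte 6)
Byte[8]=E8: 3-byte lead, need 2 cont bytes. acc=0x8
Byte[9]=8D: continuation. acc=(acc<<6)|0x0D=0x20D
Byte[10]=96: continuation. acc=(acc<<6)|0x16=0x8356
Completed: cp=U+8356 (starts at byte 8)
Byte[11]=F0: 4-byte lead, need 3 cont bytes. acc=0x0
Byte[12]=9C: continuation. acc=(acc<<6)|0x1C=0x1C
Byte[13]=AC: continuation. acc=(acc<<6)|0x2C=0x72C
Byte[14]=83: continuation. acc=(acc<<6)|0x03=0x1CB03
Completed: cp=U+1CB03 (starts at byte 11)
Byte[15]=F0: 4-byte lead, need 3 cont bytes. acc=0x0
Byte[16]=AB: continuation. acc=(acc<<6)|0x2B=0x2B
Byte[17]=8A: continuation. acc=(acc<<6)|0x0A=0xACA
Byte[18]=AB: continuation. acc=(acc<<6)|0x2B=0x2B2AB
Completed: cp=U+2B2AB (starts at byte 15)

Answer: 0 3 4 6 8 11 15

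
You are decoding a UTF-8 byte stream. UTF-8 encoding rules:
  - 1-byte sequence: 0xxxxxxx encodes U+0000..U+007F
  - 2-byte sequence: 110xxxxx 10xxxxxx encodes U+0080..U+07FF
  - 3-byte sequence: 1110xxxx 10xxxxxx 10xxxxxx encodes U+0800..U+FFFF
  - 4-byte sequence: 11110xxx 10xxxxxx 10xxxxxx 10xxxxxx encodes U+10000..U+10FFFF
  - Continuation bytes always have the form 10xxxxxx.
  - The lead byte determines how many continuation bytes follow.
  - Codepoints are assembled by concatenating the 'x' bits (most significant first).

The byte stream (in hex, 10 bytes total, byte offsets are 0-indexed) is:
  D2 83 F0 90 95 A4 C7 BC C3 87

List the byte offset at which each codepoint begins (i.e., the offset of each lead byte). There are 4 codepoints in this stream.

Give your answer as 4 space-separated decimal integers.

Answer: 0 2 6 8

Derivation:
Byte[0]=D2: 2-byte lead, need 1 cont bytes. acc=0x12
Byte[1]=83: continuation. acc=(acc<<6)|0x03=0x483
Completed: cp=U+0483 (starts at byte 0)
Byte[2]=F0: 4-byte lead, need 3 cont bytes. acc=0x0
Byte[3]=90: continuation. acc=(acc<<6)|0x10=0x10
Byte[4]=95: continuation. acc=(acc<<6)|0x15=0x415
Byte[5]=A4: continuation. acc=(acc<<6)|0x24=0x10564
Completed: cp=U+10564 (starts at byte 2)
Byte[6]=C7: 2-byte lead, need 1 cont bytes. acc=0x7
Byte[7]=BC: continuation. acc=(acc<<6)|0x3C=0x1FC
Completed: cp=U+01FC (starts at byte 6)
Byte[8]=C3: 2-byte lead, need 1 cont bytes. acc=0x3
Byte[9]=87: continuation. acc=(acc<<6)|0x07=0xC7
Completed: cp=U+00C7 (starts at byte 8)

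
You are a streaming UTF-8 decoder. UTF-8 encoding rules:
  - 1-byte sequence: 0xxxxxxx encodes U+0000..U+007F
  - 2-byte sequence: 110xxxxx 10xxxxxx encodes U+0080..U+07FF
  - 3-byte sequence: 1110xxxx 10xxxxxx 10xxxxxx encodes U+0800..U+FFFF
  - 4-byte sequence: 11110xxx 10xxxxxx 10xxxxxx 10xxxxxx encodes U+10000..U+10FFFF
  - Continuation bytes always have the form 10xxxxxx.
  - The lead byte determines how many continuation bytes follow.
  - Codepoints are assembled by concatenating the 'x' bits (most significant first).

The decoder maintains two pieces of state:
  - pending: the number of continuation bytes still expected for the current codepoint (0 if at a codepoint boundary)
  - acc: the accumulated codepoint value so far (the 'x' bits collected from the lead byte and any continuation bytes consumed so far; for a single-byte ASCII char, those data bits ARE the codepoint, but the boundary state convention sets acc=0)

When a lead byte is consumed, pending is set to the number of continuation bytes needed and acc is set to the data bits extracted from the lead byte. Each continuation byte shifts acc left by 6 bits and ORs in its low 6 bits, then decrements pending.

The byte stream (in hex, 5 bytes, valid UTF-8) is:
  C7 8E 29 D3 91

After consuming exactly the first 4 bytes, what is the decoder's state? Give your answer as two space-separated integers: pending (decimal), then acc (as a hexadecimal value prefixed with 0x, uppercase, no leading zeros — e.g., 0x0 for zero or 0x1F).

Byte[0]=C7: 2-byte lead. pending=1, acc=0x7
Byte[1]=8E: continuation. acc=(acc<<6)|0x0E=0x1CE, pending=0
Byte[2]=29: 1-byte. pending=0, acc=0x0
Byte[3]=D3: 2-byte lead. pending=1, acc=0x13

Answer: 1 0x13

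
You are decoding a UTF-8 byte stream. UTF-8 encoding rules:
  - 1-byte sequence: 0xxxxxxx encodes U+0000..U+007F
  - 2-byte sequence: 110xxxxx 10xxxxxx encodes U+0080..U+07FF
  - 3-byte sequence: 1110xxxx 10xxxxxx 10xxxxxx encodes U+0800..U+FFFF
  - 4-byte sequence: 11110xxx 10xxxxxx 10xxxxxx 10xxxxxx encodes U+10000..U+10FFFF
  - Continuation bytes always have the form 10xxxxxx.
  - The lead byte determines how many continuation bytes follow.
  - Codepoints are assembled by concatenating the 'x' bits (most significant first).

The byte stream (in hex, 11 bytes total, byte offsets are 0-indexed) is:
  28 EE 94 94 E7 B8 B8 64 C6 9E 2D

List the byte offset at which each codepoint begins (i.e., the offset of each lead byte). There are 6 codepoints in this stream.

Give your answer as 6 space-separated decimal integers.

Answer: 0 1 4 7 8 10

Derivation:
Byte[0]=28: 1-byte ASCII. cp=U+0028
Byte[1]=EE: 3-byte lead, need 2 cont bytes. acc=0xE
Byte[2]=94: continuation. acc=(acc<<6)|0x14=0x394
Byte[3]=94: continuation. acc=(acc<<6)|0x14=0xE514
Completed: cp=U+E514 (starts at byte 1)
Byte[4]=E7: 3-byte lead, need 2 cont bytes. acc=0x7
Byte[5]=B8: continuation. acc=(acc<<6)|0x38=0x1F8
Byte[6]=B8: continuation. acc=(acc<<6)|0x38=0x7E38
Completed: cp=U+7E38 (starts at byte 4)
Byte[7]=64: 1-byte ASCII. cp=U+0064
Byte[8]=C6: 2-byte lead, need 1 cont bytes. acc=0x6
Byte[9]=9E: continuation. acc=(acc<<6)|0x1E=0x19E
Completed: cp=U+019E (starts at byte 8)
Byte[10]=2D: 1-byte ASCII. cp=U+002D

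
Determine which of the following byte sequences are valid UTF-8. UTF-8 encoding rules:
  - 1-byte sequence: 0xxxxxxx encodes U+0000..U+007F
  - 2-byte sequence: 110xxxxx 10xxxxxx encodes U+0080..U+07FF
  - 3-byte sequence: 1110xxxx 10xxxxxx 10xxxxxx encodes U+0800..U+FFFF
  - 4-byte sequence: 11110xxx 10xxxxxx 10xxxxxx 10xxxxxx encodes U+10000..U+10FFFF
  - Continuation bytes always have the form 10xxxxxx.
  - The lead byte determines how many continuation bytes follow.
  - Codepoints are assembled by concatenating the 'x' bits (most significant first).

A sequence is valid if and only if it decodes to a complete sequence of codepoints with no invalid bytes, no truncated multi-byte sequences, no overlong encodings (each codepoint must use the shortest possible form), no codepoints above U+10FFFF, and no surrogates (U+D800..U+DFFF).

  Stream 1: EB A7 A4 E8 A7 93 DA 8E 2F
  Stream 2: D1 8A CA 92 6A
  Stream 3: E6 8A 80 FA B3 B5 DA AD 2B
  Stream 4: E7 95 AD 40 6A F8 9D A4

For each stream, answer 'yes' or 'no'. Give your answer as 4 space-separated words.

Stream 1: decodes cleanly. VALID
Stream 2: decodes cleanly. VALID
Stream 3: error at byte offset 3. INVALID
Stream 4: error at byte offset 5. INVALID

Answer: yes yes no no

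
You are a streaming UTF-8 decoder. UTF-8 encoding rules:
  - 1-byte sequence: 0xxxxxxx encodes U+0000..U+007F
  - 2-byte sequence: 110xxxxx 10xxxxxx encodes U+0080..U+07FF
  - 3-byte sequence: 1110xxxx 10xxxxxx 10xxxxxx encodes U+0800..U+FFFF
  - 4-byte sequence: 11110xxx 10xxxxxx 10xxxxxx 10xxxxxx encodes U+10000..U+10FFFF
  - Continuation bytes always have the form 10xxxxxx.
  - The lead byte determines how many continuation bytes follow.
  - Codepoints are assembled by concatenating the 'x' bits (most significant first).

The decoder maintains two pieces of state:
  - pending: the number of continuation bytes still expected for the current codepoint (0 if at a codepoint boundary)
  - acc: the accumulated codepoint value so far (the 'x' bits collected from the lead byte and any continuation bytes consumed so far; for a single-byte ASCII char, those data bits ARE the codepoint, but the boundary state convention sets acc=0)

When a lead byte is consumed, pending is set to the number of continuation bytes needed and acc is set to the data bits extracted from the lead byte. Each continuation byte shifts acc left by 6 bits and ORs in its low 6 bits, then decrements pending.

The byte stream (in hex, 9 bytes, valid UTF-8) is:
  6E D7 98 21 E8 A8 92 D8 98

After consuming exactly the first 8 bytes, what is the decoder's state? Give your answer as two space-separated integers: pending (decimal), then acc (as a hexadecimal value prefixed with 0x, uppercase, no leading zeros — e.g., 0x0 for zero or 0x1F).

Answer: 1 0x18

Derivation:
Byte[0]=6E: 1-byte. pending=0, acc=0x0
Byte[1]=D7: 2-byte lead. pending=1, acc=0x17
Byte[2]=98: continuation. acc=(acc<<6)|0x18=0x5D8, pending=0
Byte[3]=21: 1-byte. pending=0, acc=0x0
Byte[4]=E8: 3-byte lead. pending=2, acc=0x8
Byte[5]=A8: continuation. acc=(acc<<6)|0x28=0x228, pending=1
Byte[6]=92: continuation. acc=(acc<<6)|0x12=0x8A12, pending=0
Byte[7]=D8: 2-byte lead. pending=1, acc=0x18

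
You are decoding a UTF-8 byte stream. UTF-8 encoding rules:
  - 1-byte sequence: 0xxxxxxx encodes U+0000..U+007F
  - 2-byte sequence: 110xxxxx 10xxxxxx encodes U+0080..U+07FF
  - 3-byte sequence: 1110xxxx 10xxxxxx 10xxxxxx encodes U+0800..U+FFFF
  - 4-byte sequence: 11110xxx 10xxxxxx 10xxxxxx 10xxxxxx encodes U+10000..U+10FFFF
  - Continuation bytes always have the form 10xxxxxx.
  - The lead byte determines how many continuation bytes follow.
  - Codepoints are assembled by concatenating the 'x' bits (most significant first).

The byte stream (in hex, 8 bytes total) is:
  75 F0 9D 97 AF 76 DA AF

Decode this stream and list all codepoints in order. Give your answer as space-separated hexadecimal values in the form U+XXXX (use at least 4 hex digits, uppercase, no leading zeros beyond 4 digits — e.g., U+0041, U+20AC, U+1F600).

Byte[0]=75: 1-byte ASCII. cp=U+0075
Byte[1]=F0: 4-byte lead, need 3 cont bytes. acc=0x0
Byte[2]=9D: continuation. acc=(acc<<6)|0x1D=0x1D
Byte[3]=97: continuation. acc=(acc<<6)|0x17=0x757
Byte[4]=AF: continuation. acc=(acc<<6)|0x2F=0x1D5EF
Completed: cp=U+1D5EF (starts at byte 1)
Byte[5]=76: 1-byte ASCII. cp=U+0076
Byte[6]=DA: 2-byte lead, need 1 cont bytes. acc=0x1A
Byte[7]=AF: continuation. acc=(acc<<6)|0x2F=0x6AF
Completed: cp=U+06AF (starts at byte 6)

Answer: U+0075 U+1D5EF U+0076 U+06AF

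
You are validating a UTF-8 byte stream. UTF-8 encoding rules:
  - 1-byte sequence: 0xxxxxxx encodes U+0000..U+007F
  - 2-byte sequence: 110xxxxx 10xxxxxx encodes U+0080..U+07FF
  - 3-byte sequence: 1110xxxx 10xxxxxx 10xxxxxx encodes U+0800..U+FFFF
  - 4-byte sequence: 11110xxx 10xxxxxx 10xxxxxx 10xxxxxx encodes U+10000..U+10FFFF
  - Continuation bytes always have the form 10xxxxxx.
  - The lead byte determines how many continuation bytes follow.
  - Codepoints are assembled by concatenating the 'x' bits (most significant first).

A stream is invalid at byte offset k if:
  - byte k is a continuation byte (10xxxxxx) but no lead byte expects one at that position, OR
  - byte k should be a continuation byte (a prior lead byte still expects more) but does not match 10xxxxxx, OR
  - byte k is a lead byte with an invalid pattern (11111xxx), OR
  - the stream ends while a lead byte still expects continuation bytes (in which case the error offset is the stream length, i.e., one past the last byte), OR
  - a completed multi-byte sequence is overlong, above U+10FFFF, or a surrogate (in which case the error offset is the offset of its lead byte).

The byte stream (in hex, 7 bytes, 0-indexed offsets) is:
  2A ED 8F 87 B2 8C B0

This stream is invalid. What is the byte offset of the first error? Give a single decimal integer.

Byte[0]=2A: 1-byte ASCII. cp=U+002A
Byte[1]=ED: 3-byte lead, need 2 cont bytes. acc=0xD
Byte[2]=8F: continuation. acc=(acc<<6)|0x0F=0x34F
Byte[3]=87: continuation. acc=(acc<<6)|0x07=0xD3C7
Completed: cp=U+D3C7 (starts at byte 1)
Byte[4]=B2: INVALID lead byte (not 0xxx/110x/1110/11110)

Answer: 4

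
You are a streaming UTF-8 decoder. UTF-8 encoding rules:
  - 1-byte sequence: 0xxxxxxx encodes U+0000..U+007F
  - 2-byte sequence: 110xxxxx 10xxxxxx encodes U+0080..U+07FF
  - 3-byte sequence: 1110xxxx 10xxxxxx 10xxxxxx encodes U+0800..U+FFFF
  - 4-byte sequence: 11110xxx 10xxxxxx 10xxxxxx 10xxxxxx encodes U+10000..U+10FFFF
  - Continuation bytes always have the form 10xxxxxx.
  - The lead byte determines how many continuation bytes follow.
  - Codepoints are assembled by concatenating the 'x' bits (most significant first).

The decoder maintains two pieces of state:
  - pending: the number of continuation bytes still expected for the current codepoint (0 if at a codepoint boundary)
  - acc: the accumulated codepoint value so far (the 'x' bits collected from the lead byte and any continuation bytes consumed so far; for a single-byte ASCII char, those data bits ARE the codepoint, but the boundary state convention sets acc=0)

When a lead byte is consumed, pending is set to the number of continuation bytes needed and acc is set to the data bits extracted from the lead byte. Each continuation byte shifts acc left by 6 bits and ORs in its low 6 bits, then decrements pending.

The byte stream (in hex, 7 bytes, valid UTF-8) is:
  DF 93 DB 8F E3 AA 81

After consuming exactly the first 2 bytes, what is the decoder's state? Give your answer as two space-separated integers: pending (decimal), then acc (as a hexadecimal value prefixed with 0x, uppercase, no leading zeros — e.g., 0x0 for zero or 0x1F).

Answer: 0 0x7D3

Derivation:
Byte[0]=DF: 2-byte lead. pending=1, acc=0x1F
Byte[1]=93: continuation. acc=(acc<<6)|0x13=0x7D3, pending=0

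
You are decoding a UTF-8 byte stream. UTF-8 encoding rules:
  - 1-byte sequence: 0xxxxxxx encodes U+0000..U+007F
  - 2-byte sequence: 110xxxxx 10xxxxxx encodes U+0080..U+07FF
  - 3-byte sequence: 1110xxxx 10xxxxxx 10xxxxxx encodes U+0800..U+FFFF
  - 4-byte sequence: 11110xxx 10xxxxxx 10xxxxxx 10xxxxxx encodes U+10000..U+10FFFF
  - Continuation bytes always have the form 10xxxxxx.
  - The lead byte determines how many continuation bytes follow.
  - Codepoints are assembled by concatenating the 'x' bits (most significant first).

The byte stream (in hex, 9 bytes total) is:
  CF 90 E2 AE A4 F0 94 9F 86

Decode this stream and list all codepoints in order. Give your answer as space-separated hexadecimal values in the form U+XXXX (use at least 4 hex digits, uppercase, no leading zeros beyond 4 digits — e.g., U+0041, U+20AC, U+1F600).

Byte[0]=CF: 2-byte lead, need 1 cont bytes. acc=0xF
Byte[1]=90: continuation. acc=(acc<<6)|0x10=0x3D0
Completed: cp=U+03D0 (starts at byte 0)
Byte[2]=E2: 3-byte lead, need 2 cont bytes. acc=0x2
Byte[3]=AE: continuation. acc=(acc<<6)|0x2E=0xAE
Byte[4]=A4: continuation. acc=(acc<<6)|0x24=0x2BA4
Completed: cp=U+2BA4 (starts at byte 2)
Byte[5]=F0: 4-byte lead, need 3 cont bytes. acc=0x0
Byte[6]=94: continuation. acc=(acc<<6)|0x14=0x14
Byte[7]=9F: continuation. acc=(acc<<6)|0x1F=0x51F
Byte[8]=86: continuation. acc=(acc<<6)|0x06=0x147C6
Completed: cp=U+147C6 (starts at byte 5)

Answer: U+03D0 U+2BA4 U+147C6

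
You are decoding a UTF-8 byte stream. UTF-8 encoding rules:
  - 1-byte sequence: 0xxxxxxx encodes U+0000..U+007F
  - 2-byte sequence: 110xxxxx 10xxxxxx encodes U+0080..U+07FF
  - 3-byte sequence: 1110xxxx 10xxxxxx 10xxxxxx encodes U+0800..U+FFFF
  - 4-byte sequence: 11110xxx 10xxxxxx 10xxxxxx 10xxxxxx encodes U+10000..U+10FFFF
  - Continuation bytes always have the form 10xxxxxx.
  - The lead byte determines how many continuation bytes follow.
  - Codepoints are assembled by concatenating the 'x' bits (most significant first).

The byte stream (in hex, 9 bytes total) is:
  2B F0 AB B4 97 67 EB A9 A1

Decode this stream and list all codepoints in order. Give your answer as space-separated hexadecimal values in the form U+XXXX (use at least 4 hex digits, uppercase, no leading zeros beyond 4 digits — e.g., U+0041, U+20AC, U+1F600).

Byte[0]=2B: 1-byte ASCII. cp=U+002B
Byte[1]=F0: 4-byte lead, need 3 cont bytes. acc=0x0
Byte[2]=AB: continuation. acc=(acc<<6)|0x2B=0x2B
Byte[3]=B4: continuation. acc=(acc<<6)|0x34=0xAF4
Byte[4]=97: continuation. acc=(acc<<6)|0x17=0x2BD17
Completed: cp=U+2BD17 (starts at byte 1)
Byte[5]=67: 1-byte ASCII. cp=U+0067
Byte[6]=EB: 3-byte lead, need 2 cont bytes. acc=0xB
Byte[7]=A9: continuation. acc=(acc<<6)|0x29=0x2E9
Byte[8]=A1: continuation. acc=(acc<<6)|0x21=0xBA61
Completed: cp=U+BA61 (starts at byte 6)

Answer: U+002B U+2BD17 U+0067 U+BA61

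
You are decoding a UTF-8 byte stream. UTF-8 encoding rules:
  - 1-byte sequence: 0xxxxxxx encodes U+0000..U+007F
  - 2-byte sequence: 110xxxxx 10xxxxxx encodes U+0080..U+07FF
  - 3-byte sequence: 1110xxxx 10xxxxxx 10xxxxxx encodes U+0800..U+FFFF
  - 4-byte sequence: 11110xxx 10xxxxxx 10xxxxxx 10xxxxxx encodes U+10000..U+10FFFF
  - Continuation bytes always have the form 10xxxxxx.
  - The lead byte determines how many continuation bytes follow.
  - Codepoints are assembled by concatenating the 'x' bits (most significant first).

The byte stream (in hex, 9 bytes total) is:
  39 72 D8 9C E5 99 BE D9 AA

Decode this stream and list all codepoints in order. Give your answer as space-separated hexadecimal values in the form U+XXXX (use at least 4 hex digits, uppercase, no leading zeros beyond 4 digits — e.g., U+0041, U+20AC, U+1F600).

Byte[0]=39: 1-byte ASCII. cp=U+0039
Byte[1]=72: 1-byte ASCII. cp=U+0072
Byte[2]=D8: 2-byte lead, need 1 cont bytes. acc=0x18
Byte[3]=9C: continuation. acc=(acc<<6)|0x1C=0x61C
Completed: cp=U+061C (starts at byte 2)
Byte[4]=E5: 3-byte lead, need 2 cont bytes. acc=0x5
Byte[5]=99: continuation. acc=(acc<<6)|0x19=0x159
Byte[6]=BE: continuation. acc=(acc<<6)|0x3E=0x567E
Completed: cp=U+567E (starts at byte 4)
Byte[7]=D9: 2-byte lead, need 1 cont bytes. acc=0x19
Byte[8]=AA: continuation. acc=(acc<<6)|0x2A=0x66A
Completed: cp=U+066A (starts at byte 7)

Answer: U+0039 U+0072 U+061C U+567E U+066A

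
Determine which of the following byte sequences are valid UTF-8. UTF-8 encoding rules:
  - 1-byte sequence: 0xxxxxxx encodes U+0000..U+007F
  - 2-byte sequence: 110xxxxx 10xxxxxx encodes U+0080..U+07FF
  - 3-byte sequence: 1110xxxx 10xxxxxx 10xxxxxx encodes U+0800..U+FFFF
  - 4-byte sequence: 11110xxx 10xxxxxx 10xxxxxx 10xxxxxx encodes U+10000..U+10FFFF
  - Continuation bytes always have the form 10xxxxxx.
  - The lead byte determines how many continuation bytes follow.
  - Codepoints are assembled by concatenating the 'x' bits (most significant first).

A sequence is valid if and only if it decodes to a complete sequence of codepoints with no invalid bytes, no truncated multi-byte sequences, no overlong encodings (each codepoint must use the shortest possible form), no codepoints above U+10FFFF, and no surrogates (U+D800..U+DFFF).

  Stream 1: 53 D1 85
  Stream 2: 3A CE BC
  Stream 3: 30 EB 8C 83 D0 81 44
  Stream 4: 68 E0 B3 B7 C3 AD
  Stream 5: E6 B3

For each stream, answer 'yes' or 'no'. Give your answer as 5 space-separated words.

Stream 1: decodes cleanly. VALID
Stream 2: decodes cleanly. VALID
Stream 3: decodes cleanly. VALID
Stream 4: decodes cleanly. VALID
Stream 5: error at byte offset 2. INVALID

Answer: yes yes yes yes no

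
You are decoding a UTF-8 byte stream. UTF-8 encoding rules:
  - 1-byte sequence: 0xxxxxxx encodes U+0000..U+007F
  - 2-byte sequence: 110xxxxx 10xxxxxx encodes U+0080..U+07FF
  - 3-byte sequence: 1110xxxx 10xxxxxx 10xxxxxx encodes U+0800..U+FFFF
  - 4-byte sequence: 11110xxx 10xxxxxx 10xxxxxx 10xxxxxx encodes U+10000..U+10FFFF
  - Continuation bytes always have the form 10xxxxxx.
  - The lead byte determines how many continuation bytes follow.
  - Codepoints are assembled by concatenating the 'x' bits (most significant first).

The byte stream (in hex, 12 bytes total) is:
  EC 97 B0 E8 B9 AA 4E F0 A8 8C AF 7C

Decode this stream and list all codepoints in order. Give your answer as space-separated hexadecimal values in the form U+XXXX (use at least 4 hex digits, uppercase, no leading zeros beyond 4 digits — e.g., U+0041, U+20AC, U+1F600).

Byte[0]=EC: 3-byte lead, need 2 cont bytes. acc=0xC
Byte[1]=97: continuation. acc=(acc<<6)|0x17=0x317
Byte[2]=B0: continuation. acc=(acc<<6)|0x30=0xC5F0
Completed: cp=U+C5F0 (starts at byte 0)
Byte[3]=E8: 3-byte lead, need 2 cont bytes. acc=0x8
Byte[4]=B9: continuation. acc=(acc<<6)|0x39=0x239
Byte[5]=AA: continuation. acc=(acc<<6)|0x2A=0x8E6A
Completed: cp=U+8E6A (starts at byte 3)
Byte[6]=4E: 1-byte ASCII. cp=U+004E
Byte[7]=F0: 4-byte lead, need 3 cont bytes. acc=0x0
Byte[8]=A8: continuation. acc=(acc<<6)|0x28=0x28
Byte[9]=8C: continuation. acc=(acc<<6)|0x0C=0xA0C
Byte[10]=AF: continuation. acc=(acc<<6)|0x2F=0x2832F
Completed: cp=U+2832F (starts at byte 7)
Byte[11]=7C: 1-byte ASCII. cp=U+007C

Answer: U+C5F0 U+8E6A U+004E U+2832F U+007C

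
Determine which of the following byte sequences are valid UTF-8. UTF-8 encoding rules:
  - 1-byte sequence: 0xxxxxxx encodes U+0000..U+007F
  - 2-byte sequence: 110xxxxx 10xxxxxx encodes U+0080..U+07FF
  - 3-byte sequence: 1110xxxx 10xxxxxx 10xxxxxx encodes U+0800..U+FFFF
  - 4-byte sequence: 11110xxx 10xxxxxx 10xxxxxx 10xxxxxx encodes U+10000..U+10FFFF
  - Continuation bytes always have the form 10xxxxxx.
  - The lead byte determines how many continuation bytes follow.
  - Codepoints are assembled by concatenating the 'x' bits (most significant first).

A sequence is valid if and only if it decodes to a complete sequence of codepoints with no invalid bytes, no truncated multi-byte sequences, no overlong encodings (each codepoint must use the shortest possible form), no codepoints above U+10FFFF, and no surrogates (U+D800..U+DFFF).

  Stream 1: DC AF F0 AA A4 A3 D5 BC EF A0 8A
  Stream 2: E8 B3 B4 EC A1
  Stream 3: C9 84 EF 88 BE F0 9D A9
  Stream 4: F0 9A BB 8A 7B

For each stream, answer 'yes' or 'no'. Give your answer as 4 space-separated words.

Answer: yes no no yes

Derivation:
Stream 1: decodes cleanly. VALID
Stream 2: error at byte offset 5. INVALID
Stream 3: error at byte offset 8. INVALID
Stream 4: decodes cleanly. VALID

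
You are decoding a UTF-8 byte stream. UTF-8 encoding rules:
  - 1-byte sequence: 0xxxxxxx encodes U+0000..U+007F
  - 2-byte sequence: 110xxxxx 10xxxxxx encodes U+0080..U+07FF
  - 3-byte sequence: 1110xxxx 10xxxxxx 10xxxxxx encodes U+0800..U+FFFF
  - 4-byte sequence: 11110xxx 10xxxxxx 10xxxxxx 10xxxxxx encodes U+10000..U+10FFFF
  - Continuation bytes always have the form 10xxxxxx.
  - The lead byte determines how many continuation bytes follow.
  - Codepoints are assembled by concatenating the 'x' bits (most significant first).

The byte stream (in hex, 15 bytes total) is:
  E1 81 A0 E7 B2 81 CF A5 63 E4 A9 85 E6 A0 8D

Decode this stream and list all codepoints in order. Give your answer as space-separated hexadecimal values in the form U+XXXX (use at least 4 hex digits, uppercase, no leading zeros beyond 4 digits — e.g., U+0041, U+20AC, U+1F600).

Answer: U+1060 U+7C81 U+03E5 U+0063 U+4A45 U+680D

Derivation:
Byte[0]=E1: 3-byte lead, need 2 cont bytes. acc=0x1
Byte[1]=81: continuation. acc=(acc<<6)|0x01=0x41
Byte[2]=A0: continuation. acc=(acc<<6)|0x20=0x1060
Completed: cp=U+1060 (starts at byte 0)
Byte[3]=E7: 3-byte lead, need 2 cont bytes. acc=0x7
Byte[4]=B2: continuation. acc=(acc<<6)|0x32=0x1F2
Byte[5]=81: continuation. acc=(acc<<6)|0x01=0x7C81
Completed: cp=U+7C81 (starts at byte 3)
Byte[6]=CF: 2-byte lead, need 1 cont bytes. acc=0xF
Byte[7]=A5: continuation. acc=(acc<<6)|0x25=0x3E5
Completed: cp=U+03E5 (starts at byte 6)
Byte[8]=63: 1-byte ASCII. cp=U+0063
Byte[9]=E4: 3-byte lead, need 2 cont bytes. acc=0x4
Byte[10]=A9: continuation. acc=(acc<<6)|0x29=0x129
Byte[11]=85: continuation. acc=(acc<<6)|0x05=0x4A45
Completed: cp=U+4A45 (starts at byte 9)
Byte[12]=E6: 3-byte lead, need 2 cont bytes. acc=0x6
Byte[13]=A0: continuation. acc=(acc<<6)|0x20=0x1A0
Byte[14]=8D: continuation. acc=(acc<<6)|0x0D=0x680D
Completed: cp=U+680D (starts at byte 12)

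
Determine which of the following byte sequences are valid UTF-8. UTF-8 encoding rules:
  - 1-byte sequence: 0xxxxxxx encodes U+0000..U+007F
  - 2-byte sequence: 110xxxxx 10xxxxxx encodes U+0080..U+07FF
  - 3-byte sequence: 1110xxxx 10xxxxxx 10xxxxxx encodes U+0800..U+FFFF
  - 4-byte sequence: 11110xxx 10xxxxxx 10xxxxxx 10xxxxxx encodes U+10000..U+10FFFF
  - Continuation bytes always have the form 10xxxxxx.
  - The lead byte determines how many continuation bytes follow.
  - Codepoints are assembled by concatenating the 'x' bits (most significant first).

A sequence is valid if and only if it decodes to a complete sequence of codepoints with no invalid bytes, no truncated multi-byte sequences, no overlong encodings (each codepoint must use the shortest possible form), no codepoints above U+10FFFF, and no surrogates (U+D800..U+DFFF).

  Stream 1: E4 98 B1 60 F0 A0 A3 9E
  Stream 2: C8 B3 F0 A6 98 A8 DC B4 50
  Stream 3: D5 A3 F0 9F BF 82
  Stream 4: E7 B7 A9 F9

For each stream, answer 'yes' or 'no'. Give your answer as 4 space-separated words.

Stream 1: decodes cleanly. VALID
Stream 2: decodes cleanly. VALID
Stream 3: decodes cleanly. VALID
Stream 4: error at byte offset 3. INVALID

Answer: yes yes yes no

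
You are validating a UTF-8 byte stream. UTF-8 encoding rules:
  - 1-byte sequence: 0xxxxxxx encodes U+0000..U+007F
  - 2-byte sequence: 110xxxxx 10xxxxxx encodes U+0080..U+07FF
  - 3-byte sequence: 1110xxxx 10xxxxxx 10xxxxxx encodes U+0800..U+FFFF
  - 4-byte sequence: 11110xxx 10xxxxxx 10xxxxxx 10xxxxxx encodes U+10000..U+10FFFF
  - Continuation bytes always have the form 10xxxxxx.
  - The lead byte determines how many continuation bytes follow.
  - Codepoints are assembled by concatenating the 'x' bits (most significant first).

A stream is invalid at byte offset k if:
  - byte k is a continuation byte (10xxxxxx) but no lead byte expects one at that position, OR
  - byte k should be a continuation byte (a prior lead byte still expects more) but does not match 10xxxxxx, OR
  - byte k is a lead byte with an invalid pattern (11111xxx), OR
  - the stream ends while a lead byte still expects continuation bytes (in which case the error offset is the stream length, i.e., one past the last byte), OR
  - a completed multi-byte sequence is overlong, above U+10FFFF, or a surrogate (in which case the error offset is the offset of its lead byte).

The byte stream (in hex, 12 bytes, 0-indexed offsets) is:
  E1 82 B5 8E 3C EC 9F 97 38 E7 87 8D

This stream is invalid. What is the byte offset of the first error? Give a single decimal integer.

Answer: 3

Derivation:
Byte[0]=E1: 3-byte lead, need 2 cont bytes. acc=0x1
Byte[1]=82: continuation. acc=(acc<<6)|0x02=0x42
Byte[2]=B5: continuation. acc=(acc<<6)|0x35=0x10B5
Completed: cp=U+10B5 (starts at byte 0)
Byte[3]=8E: INVALID lead byte (not 0xxx/110x/1110/11110)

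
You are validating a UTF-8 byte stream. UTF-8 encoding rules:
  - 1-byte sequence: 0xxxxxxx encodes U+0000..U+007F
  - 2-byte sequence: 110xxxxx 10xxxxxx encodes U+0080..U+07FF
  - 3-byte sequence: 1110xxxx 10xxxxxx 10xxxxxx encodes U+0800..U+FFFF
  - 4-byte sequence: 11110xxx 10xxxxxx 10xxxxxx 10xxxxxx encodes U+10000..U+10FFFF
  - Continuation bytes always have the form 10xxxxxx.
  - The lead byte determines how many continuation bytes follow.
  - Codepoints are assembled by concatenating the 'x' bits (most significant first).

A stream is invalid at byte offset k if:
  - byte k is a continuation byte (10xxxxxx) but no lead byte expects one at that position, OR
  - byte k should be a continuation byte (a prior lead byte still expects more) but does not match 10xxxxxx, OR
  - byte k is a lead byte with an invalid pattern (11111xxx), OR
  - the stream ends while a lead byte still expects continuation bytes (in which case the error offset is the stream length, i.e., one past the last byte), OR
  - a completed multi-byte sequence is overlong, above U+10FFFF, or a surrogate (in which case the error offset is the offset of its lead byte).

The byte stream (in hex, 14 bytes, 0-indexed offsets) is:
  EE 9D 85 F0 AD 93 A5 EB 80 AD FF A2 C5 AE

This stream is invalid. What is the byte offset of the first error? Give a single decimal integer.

Byte[0]=EE: 3-byte lead, need 2 cont bytes. acc=0xE
Byte[1]=9D: continuation. acc=(acc<<6)|0x1D=0x39D
Byte[2]=85: continuation. acc=(acc<<6)|0x05=0xE745
Completed: cp=U+E745 (starts at byte 0)
Byte[3]=F0: 4-byte lead, need 3 cont bytes. acc=0x0
Byte[4]=AD: continuation. acc=(acc<<6)|0x2D=0x2D
Byte[5]=93: continuation. acc=(acc<<6)|0x13=0xB53
Byte[6]=A5: continuation. acc=(acc<<6)|0x25=0x2D4E5
Completed: cp=U+2D4E5 (starts at byte 3)
Byte[7]=EB: 3-byte lead, need 2 cont bytes. acc=0xB
Byte[8]=80: continuation. acc=(acc<<6)|0x00=0x2C0
Byte[9]=AD: continuation. acc=(acc<<6)|0x2D=0xB02D
Completed: cp=U+B02D (starts at byte 7)
Byte[10]=FF: INVALID lead byte (not 0xxx/110x/1110/11110)

Answer: 10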